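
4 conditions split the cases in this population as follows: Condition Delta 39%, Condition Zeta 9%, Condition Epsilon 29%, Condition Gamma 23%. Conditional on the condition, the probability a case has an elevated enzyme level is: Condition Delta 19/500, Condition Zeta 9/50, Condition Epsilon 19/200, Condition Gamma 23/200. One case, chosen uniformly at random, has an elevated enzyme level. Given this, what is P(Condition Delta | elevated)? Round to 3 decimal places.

0.174

Unnormalized posteriors (prior × likelihood):
  Condition Delta: 0.39 × 0.038 = 0.01482
  Condition Zeta: 0.09 × 0.18 = 0.0162
  Condition Epsilon: 0.29 × 0.095 = 0.02755
  Condition Gamma: 0.23 × 0.115 = 0.02645
Total = 0.08502.
P(Condition Delta | evidence) = 0.01482 / 0.08502 ≈ 0.174.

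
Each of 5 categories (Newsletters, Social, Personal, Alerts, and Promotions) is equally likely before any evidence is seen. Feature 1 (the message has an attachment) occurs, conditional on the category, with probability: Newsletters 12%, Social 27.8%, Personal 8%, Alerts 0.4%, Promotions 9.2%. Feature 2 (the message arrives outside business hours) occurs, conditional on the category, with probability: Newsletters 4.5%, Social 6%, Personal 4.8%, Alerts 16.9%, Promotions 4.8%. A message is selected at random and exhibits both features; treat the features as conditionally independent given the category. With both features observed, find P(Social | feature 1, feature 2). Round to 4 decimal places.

0.5379

Since the prior is uniform, the posterior is proportional to the likelihood:
  Newsletters: 0.12 × 0.045 = 0.0054
  Social: 0.278 × 0.06 = 0.01668
  Personal: 0.08 × 0.048 = 0.00384
  Alerts: 0.004 × 0.169 = 0.000676
  Promotions: 0.092 × 0.048 = 0.004416
Total = 0.031012.
P(Social | evidence) = 0.01668 / 0.031012 ≈ 0.5379.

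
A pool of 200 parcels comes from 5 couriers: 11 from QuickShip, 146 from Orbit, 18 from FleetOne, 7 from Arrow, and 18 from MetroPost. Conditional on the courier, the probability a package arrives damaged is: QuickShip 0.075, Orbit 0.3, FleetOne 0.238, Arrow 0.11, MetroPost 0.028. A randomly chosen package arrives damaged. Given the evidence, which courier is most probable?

Orbit

Unnormalized posteriors (prior × likelihood):
  QuickShip: 0.055 × 0.075 = 0.004125
  Orbit: 0.73 × 0.3 = 0.219
  FleetOne: 0.09 × 0.238 = 0.02142
  Arrow: 0.035 × 0.11 = 0.00385
  MetroPost: 0.09 × 0.028 = 0.00252
Total = 0.250915.
Largest term belongs to Orbit, so Orbit is most probable.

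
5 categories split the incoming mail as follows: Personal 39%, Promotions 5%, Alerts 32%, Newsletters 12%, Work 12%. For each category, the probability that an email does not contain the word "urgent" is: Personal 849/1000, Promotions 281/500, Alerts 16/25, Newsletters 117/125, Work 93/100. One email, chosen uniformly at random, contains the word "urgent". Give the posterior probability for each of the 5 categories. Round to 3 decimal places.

Taking complements, P(urgent-flag | each) = Personal 0.151, Promotions 0.438, Alerts 0.36, Newsletters 0.064, Work 0.07.
Unnormalized posteriors (prior × likelihood):
  Personal: 0.39 × 0.151 = 0.05889
  Promotions: 0.05 × 0.438 = 0.0219
  Alerts: 0.32 × 0.36 = 0.1152
  Newsletters: 0.12 × 0.064 = 0.00768
  Work: 0.12 × 0.07 = 0.0084
Total = 0.21207.
P(Personal | urgent-flag) = 0.05889/0.21207 ≈ 0.278
P(Promotions | urgent-flag) = 0.0219/0.21207 ≈ 0.103
P(Alerts | urgent-flag) = 0.1152/0.21207 ≈ 0.543
P(Newsletters | urgent-flag) = 0.00768/0.21207 ≈ 0.036
P(Work | urgent-flag) = 0.0084/0.21207 ≈ 0.040
(Check: 0.278+0.103+0.543+0.036+0.040 = 1.000.)

Personal 0.278, Promotions 0.103, Alerts 0.543, Newsletters 0.036, Work 0.040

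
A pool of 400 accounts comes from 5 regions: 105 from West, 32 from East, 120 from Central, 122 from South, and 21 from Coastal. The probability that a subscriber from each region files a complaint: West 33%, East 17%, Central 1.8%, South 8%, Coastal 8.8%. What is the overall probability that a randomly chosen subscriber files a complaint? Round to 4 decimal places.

Prior × likelihood for each hypothesis:
  West: 0.2625 × 0.33 = 0.086625
  East: 0.08 × 0.17 = 0.0136
  Central: 0.3 × 0.018 = 0.0054
  South: 0.305 × 0.08 = 0.0244
  Coastal: 0.0525 × 0.088 = 0.00462
P(complaint) = 0.086625 + 0.0136 + 0.0054 + 0.0244 + 0.00462 = 0.134645 → 0.1346.

0.1346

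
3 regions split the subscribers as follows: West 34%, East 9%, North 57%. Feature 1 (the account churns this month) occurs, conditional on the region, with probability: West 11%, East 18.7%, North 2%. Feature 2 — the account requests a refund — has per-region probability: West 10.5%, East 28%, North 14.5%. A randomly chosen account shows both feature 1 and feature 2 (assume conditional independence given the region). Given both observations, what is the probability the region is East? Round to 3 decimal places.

By Bayes' rule, posterior ∝ prior × likelihood:
  West: 0.34 × 0.11 × 0.105 = 0.003927
  East: 0.09 × 0.187 × 0.28 = 0.0047124
  North: 0.57 × 0.02 × 0.145 = 0.001653
Sum = 0.0102924.
P(East | evidence) = 0.0047124 / 0.0102924 ≈ 0.458.

0.458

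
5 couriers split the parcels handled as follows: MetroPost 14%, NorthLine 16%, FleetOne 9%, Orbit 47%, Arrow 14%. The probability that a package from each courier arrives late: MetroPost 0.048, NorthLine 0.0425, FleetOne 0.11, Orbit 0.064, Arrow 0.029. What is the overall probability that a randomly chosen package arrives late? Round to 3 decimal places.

Prior × likelihood for each hypothesis:
  MetroPost: 0.14 × 0.048 = 0.00672
  NorthLine: 0.16 × 0.0425 = 0.0068
  FleetOne: 0.09 × 0.11 = 0.0099
  Orbit: 0.47 × 0.064 = 0.03008
  Arrow: 0.14 × 0.029 = 0.00406
P(late) = 0.00672 + 0.0068 + 0.0099 + 0.03008 + 0.00406 = 0.05756 → 0.058.

0.058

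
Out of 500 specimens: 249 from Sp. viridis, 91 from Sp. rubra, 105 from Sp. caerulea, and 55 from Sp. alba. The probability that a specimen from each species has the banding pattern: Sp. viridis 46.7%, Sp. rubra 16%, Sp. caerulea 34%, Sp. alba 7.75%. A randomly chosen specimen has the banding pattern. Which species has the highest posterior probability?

Prior × likelihood for each hypothesis:
  Sp. viridis: 0.498 × 0.467 = 0.232566
  Sp. rubra: 0.182 × 0.16 = 0.02912
  Sp. caerulea: 0.21 × 0.34 = 0.0714
  Sp. alba: 0.11 × 0.0775 = 0.008525
Sum = 0.341611.
Largest term belongs to Sp. viridis, so Sp. viridis is most probable.

Sp. viridis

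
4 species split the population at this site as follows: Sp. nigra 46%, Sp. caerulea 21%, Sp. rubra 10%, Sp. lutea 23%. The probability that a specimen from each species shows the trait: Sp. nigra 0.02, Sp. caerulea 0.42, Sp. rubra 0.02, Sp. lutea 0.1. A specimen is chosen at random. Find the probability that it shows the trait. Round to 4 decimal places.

Compute prior × likelihood for every hypothesis:
  Sp. nigra: 0.46 × 0.02 = 0.0092
  Sp. caerulea: 0.21 × 0.42 = 0.0882
  Sp. rubra: 0.1 × 0.02 = 0.002
  Sp. lutea: 0.23 × 0.1 = 0.023
P(trait) = 0.0092 + 0.0882 + 0.002 + 0.023 = 0.1224 → 0.1224.

0.1224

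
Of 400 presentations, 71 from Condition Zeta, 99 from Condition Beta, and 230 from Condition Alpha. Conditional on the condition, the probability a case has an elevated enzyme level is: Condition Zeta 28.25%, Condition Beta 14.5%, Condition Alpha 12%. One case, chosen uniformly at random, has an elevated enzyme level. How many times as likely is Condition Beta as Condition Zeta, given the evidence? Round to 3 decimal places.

Compute prior × likelihood for every hypothesis:
  Condition Zeta: 0.1775 × 0.2825 = 0.05014375
  Condition Beta: 0.2475 × 0.145 = 0.0358875
  Condition Alpha: 0.575 × 0.12 = 0.069
Total = 0.15503125.
The ratio is 0.0358875 / 0.05014375 (the normalizer cancels) = 0.716.

0.716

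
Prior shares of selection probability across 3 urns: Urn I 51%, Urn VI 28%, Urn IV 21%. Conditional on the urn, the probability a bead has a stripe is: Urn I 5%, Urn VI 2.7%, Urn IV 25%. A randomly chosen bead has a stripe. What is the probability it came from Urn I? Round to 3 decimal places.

By Bayes' rule, posterior ∝ prior × likelihood:
  Urn I: 0.51 × 0.05 = 0.0255
  Urn VI: 0.28 × 0.027 = 0.00756
  Urn IV: 0.21 × 0.25 = 0.0525
Normalizing constant = 0.08556.
P(Urn I | evidence) = 0.0255 / 0.08556 ≈ 0.298.

0.298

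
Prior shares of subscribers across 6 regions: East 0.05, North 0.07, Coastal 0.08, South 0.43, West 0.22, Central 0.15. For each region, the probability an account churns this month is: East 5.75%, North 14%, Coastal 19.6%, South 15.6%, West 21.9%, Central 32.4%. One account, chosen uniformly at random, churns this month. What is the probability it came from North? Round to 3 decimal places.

0.051

Compute prior × likelihood for every hypothesis:
  East: 0.05 × 0.0575 = 0.002875
  North: 0.07 × 0.14 = 0.0098
  Coastal: 0.08 × 0.196 = 0.01568
  South: 0.43 × 0.156 = 0.06708
  West: 0.22 × 0.219 = 0.04818
  Central: 0.15 × 0.324 = 0.0486
Total = 0.192215.
P(North | evidence) = 0.0098 / 0.192215 ≈ 0.051.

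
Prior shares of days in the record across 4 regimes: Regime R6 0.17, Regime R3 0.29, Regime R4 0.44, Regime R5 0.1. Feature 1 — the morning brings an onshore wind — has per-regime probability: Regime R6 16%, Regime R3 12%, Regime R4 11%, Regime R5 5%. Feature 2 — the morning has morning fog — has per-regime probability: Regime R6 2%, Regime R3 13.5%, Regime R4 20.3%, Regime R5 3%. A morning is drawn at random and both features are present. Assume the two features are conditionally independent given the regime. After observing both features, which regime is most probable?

Prior × likelihood for each hypothesis:
  Regime R6: 0.17 × 0.16 × 0.02 = 0.000544
  Regime R3: 0.29 × 0.12 × 0.135 = 0.004698
  Regime R4: 0.44 × 0.11 × 0.203 = 0.0098252
  Regime R5: 0.1 × 0.05 × 0.03 = 0.00015
Normalizing constant = 0.0152172.
Largest term belongs to Regime R4, so Regime R4 is most probable.

Regime R4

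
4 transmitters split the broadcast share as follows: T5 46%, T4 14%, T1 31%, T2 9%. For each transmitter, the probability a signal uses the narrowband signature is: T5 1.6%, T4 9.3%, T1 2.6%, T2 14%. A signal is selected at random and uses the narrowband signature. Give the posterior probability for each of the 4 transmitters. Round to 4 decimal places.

T5 0.1793, T4 0.3173, T1 0.1964, T2 0.3070

Compute prior × likelihood for every hypothesis:
  T5: 0.46 × 0.016 = 0.00736
  T4: 0.14 × 0.093 = 0.01302
  T1: 0.31 × 0.026 = 0.00806
  T2: 0.09 × 0.14 = 0.0126
Normalizing constant = 0.04104.
P(T5 | narrowband) = 0.00736/0.04104 ≈ 0.1793
P(T4 | narrowband) = 0.01302/0.04104 ≈ 0.3173
P(T1 | narrowband) = 0.00806/0.04104 ≈ 0.1964
P(T2 | narrowband) = 0.0126/0.04104 ≈ 0.3070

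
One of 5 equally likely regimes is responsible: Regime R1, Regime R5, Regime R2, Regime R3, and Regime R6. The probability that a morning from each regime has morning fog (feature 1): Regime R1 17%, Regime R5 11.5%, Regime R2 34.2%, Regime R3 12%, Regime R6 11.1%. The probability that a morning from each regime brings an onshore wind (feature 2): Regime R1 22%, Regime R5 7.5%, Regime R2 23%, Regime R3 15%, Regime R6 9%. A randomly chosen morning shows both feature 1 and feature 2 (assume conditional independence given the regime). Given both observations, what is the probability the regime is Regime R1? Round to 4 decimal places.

0.2450

Since the prior is uniform, the posterior is proportional to the likelihood:
  Regime R1: 0.17 × 0.22 = 0.0374
  Regime R5: 0.115 × 0.075 = 0.008625
  Regime R2: 0.342 × 0.23 = 0.07866
  Regime R3: 0.12 × 0.15 = 0.018
  Regime R6: 0.111 × 0.09 = 0.00999
Total = 0.152675.
P(Regime R1 | evidence) = 0.0374 / 0.152675 ≈ 0.2450.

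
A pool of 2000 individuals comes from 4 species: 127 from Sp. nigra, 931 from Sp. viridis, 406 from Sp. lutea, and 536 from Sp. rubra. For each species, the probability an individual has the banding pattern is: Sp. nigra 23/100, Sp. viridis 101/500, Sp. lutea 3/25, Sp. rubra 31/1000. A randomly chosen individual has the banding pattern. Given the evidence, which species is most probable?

Sp. viridis

Compute prior × likelihood for every hypothesis:
  Sp. nigra: 0.0635 × 0.23 = 0.014605
  Sp. viridis: 0.4655 × 0.202 = 0.094031
  Sp. lutea: 0.203 × 0.12 = 0.02436
  Sp. rubra: 0.268 × 0.031 = 0.008308
Total = 0.141304.
Largest term belongs to Sp. viridis, so Sp. viridis is most probable.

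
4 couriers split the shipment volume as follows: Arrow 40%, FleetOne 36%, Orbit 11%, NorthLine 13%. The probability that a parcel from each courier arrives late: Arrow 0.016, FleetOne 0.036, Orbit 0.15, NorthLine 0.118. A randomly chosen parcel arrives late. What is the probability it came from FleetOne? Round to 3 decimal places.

By Bayes' rule, posterior ∝ prior × likelihood:
  Arrow: 0.4 × 0.016 = 0.0064
  FleetOne: 0.36 × 0.036 = 0.01296
  Orbit: 0.11 × 0.15 = 0.0165
  NorthLine: 0.13 × 0.118 = 0.01534
Normalizing constant = 0.0512.
P(FleetOne | evidence) = 0.01296 / 0.0512 ≈ 0.253.

0.253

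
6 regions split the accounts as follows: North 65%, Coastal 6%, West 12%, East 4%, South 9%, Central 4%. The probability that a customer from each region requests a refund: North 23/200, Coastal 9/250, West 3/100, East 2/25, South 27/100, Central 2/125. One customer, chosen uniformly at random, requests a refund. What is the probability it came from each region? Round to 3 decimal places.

North 0.688, Coastal 0.020, West 0.033, East 0.029, South 0.224, Central 0.006

Prior × likelihood for each hypothesis:
  North: 0.65 × 0.115 = 0.07475
  Coastal: 0.06 × 0.036 = 0.00216
  West: 0.12 × 0.03 = 0.0036
  East: 0.04 × 0.08 = 0.0032
  South: 0.09 × 0.27 = 0.0243
  Central: 0.04 × 0.016 = 0.00064
Sum = 0.10865.
P(North | refund) = 0.07475/0.10865 ≈ 0.688
P(Coastal | refund) = 0.00216/0.10865 ≈ 0.020
P(West | refund) = 0.0036/0.10865 ≈ 0.033
P(East | refund) = 0.0032/0.10865 ≈ 0.029
P(South | refund) = 0.0243/0.10865 ≈ 0.224
P(Central | refund) = 0.00064/0.10865 ≈ 0.006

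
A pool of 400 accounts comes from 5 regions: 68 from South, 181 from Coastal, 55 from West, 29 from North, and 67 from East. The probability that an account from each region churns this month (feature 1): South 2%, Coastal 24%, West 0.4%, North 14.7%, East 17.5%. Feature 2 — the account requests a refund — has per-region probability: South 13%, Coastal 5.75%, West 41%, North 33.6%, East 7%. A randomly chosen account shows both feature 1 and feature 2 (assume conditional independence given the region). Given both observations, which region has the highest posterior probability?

Prior × likelihood for each hypothesis:
  South: 0.17 × 0.02 × 0.13 = 0.000442
  Coastal: 0.4525 × 0.24 × 0.0575 = 0.0062445
  West: 0.1375 × 0.004 × 0.41 = 0.0002255
  North: 0.0725 × 0.147 × 0.336 = 0.00358092
  East: 0.1675 × 0.175 × 0.07 = 0.002051875
Sum = 0.012544795.
Largest term belongs to Coastal, so Coastal is most probable.

Coastal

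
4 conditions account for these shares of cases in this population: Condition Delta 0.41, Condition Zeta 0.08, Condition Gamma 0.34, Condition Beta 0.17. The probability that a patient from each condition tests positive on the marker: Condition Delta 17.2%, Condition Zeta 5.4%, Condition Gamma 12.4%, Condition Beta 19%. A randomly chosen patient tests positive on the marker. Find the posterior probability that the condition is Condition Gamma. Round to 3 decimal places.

0.282

By Bayes' rule, posterior ∝ prior × likelihood:
  Condition Delta: 0.41 × 0.172 = 0.07052
  Condition Zeta: 0.08 × 0.054 = 0.00432
  Condition Gamma: 0.34 × 0.124 = 0.04216
  Condition Beta: 0.17 × 0.19 = 0.0323
Sum = 0.1493.
P(Condition Gamma | evidence) = 0.04216 / 0.1493 ≈ 0.282.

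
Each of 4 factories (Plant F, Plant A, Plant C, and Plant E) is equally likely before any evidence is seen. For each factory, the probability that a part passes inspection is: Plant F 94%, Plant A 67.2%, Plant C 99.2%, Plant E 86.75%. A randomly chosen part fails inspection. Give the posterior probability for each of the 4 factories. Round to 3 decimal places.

Taking complements, P(nonconforming | each) = Plant F 0.06, Plant A 0.328, Plant C 0.008, Plant E 0.1325.
Since the prior is uniform, the posterior is proportional to the likelihood:
  Plant F: 0.06
  Plant A: 0.328
  Plant C: 0.008
  Plant E: 0.1325
Total = 0.5285.
P(Plant F | nonconforming) = 0.06/0.5285 ≈ 0.114
P(Plant A | nonconforming) = 0.328/0.5285 ≈ 0.621
P(Plant C | nonconforming) = 0.008/0.5285 ≈ 0.015
P(Plant E | nonconforming) = 0.1325/0.5285 ≈ 0.251

Plant F 0.114, Plant A 0.621, Plant C 0.015, Plant E 0.251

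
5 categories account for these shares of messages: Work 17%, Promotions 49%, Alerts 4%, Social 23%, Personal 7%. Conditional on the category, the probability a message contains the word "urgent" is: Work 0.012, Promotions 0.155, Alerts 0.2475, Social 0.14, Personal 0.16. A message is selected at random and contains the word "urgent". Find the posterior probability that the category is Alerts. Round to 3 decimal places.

Prior × likelihood for each hypothesis:
  Work: 0.17 × 0.012 = 0.00204
  Promotions: 0.49 × 0.155 = 0.07595
  Alerts: 0.04 × 0.2475 = 0.0099
  Social: 0.23 × 0.14 = 0.0322
  Personal: 0.07 × 0.16 = 0.0112
Sum = 0.13129.
P(Alerts | evidence) = 0.0099 / 0.13129 ≈ 0.075.

0.075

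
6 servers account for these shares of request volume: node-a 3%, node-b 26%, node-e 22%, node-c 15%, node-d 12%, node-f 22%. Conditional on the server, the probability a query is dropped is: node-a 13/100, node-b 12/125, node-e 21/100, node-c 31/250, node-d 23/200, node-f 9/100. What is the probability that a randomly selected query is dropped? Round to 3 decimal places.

0.127

Prior × likelihood for each hypothesis:
  node-a: 0.03 × 0.13 = 0.0039
  node-b: 0.26 × 0.096 = 0.02496
  node-e: 0.22 × 0.21 = 0.0462
  node-c: 0.15 × 0.124 = 0.0186
  node-d: 0.12 × 0.115 = 0.0138
  node-f: 0.22 × 0.09 = 0.0198
P(dropped) = 0.0039 + 0.02496 + 0.0462 + 0.0186 + 0.0138 + 0.0198 = 0.12726 → 0.127.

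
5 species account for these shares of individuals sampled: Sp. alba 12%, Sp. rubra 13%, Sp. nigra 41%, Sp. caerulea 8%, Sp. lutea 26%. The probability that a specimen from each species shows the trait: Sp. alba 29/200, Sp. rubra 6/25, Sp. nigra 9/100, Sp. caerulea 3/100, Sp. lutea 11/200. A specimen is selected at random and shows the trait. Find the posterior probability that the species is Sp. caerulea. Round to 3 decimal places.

0.023

By Bayes' rule, posterior ∝ prior × likelihood:
  Sp. alba: 0.12 × 0.145 = 0.0174
  Sp. rubra: 0.13 × 0.24 = 0.0312
  Sp. nigra: 0.41 × 0.09 = 0.0369
  Sp. caerulea: 0.08 × 0.03 = 0.0024
  Sp. lutea: 0.26 × 0.055 = 0.0143
Sum = 0.1022.
P(Sp. caerulea | evidence) = 0.0024 / 0.1022 ≈ 0.023.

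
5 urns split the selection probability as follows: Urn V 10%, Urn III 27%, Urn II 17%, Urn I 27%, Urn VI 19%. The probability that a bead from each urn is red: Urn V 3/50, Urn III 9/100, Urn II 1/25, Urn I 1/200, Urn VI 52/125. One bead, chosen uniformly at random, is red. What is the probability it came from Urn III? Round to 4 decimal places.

0.2068

Unnormalized posteriors (prior × likelihood):
  Urn V: 0.1 × 0.06 = 0.006
  Urn III: 0.27 × 0.09 = 0.0243
  Urn II: 0.17 × 0.04 = 0.0068
  Urn I: 0.27 × 0.005 = 0.00135
  Urn VI: 0.19 × 0.416 = 0.07904
Sum = 0.11749.
P(Urn III | evidence) = 0.0243 / 0.11749 ≈ 0.2068.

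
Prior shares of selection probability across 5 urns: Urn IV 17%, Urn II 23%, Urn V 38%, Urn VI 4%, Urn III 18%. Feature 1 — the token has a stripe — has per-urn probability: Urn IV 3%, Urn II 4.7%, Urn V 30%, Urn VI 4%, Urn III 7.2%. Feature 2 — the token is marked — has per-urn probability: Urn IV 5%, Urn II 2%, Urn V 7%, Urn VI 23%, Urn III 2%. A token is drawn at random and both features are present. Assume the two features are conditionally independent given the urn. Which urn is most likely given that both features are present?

Urn V

Compute prior × likelihood for every hypothesis:
  Urn IV: 0.17 × 0.03 × 0.05 = 0.000255
  Urn II: 0.23 × 0.047 × 0.02 = 0.0002162
  Urn V: 0.38 × 0.3 × 0.07 = 0.00798
  Urn VI: 0.04 × 0.04 × 0.23 = 0.000368
  Urn III: 0.18 × 0.072 × 0.02 = 0.0002592
Total = 0.0090784.
Largest term belongs to Urn V, so Urn V is most probable.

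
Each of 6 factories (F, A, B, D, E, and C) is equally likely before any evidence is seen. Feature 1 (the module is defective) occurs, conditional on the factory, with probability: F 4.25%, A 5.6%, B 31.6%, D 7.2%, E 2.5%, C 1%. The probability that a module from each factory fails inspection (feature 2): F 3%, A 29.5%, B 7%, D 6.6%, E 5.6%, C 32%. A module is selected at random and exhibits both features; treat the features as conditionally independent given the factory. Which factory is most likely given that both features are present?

Since the prior is uniform, the posterior is proportional to the likelihood:
  F: 0.0425 × 0.03 = 0.001275
  A: 0.056 × 0.295 = 0.01652
  B: 0.316 × 0.07 = 0.02212
  D: 0.072 × 0.066 = 0.004752
  E: 0.025 × 0.056 = 0.0014
  C: 0.01 × 0.32 = 0.0032
Sum = 0.049267.
Largest term belongs to B, so B is most probable.

B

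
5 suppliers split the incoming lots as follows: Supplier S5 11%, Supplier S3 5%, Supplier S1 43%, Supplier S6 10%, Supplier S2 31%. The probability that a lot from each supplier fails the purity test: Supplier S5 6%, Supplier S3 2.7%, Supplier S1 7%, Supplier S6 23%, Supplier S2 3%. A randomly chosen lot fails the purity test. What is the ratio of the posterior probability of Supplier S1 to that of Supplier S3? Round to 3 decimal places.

22.296

By Bayes' rule, posterior ∝ prior × likelihood:
  Supplier S5: 0.11 × 0.06 = 0.0066
  Supplier S3: 0.05 × 0.027 = 0.00135
  Supplier S1: 0.43 × 0.07 = 0.0301
  Supplier S6: 0.1 × 0.23 = 0.023
  Supplier S2: 0.31 × 0.03 = 0.0093
Total = 0.07035.
The ratio is 0.0301 / 0.00135 (the normalizer cancels) = 22.296.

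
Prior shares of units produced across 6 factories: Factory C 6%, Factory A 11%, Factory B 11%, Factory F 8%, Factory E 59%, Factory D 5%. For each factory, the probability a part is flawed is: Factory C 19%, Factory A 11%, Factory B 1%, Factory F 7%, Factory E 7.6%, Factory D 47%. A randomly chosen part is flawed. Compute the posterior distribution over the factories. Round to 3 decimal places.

Unnormalized posteriors (prior × likelihood):
  Factory C: 0.06 × 0.19 = 0.0114
  Factory A: 0.11 × 0.11 = 0.0121
  Factory B: 0.11 × 0.01 = 0.0011
  Factory F: 0.08 × 0.07 = 0.0056
  Factory E: 0.59 × 0.076 = 0.04484
  Factory D: 0.05 × 0.47 = 0.0235
Normalizing constant = 0.09854.
P(Factory C | flawed) = 0.0114/0.09854 ≈ 0.116
P(Factory A | flawed) = 0.0121/0.09854 ≈ 0.123
P(Factory B | flawed) = 0.0011/0.09854 ≈ 0.011
P(Factory F | flawed) = 0.0056/0.09854 ≈ 0.057
P(Factory E | flawed) = 0.04484/0.09854 ≈ 0.455
P(Factory D | flawed) = 0.0235/0.09854 ≈ 0.238
(Check: 0.116+0.123+0.011+0.057+0.455+0.238 = 1.000.)

Factory C 0.116, Factory A 0.123, Factory B 0.011, Factory F 0.057, Factory E 0.455, Factory D 0.238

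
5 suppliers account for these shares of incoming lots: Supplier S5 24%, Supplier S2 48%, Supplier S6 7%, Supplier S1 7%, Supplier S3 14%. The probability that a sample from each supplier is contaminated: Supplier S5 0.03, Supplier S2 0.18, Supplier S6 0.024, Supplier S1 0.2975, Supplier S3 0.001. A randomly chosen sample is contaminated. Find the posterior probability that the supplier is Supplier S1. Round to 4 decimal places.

Prior × likelihood for each hypothesis:
  Supplier S5: 0.24 × 0.03 = 0.0072
  Supplier S2: 0.48 × 0.18 = 0.0864
  Supplier S6: 0.07 × 0.024 = 0.00168
  Supplier S1: 0.07 × 0.2975 = 0.020825
  Supplier S3: 0.14 × 0.001 = 0.00014
Total = 0.116245.
P(Supplier S1 | evidence) = 0.020825 / 0.116245 ≈ 0.1791.

0.1791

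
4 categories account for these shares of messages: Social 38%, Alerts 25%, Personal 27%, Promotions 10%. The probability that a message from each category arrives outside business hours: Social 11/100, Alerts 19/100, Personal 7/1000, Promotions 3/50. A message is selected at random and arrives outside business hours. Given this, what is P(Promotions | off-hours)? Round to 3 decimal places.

Unnormalized posteriors (prior × likelihood):
  Social: 0.38 × 0.11 = 0.0418
  Alerts: 0.25 × 0.19 = 0.0475
  Personal: 0.27 × 0.007 = 0.00189
  Promotions: 0.1 × 0.06 = 0.006
Total = 0.09719.
P(Promotions | evidence) = 0.006 / 0.09719 ≈ 0.062.

0.062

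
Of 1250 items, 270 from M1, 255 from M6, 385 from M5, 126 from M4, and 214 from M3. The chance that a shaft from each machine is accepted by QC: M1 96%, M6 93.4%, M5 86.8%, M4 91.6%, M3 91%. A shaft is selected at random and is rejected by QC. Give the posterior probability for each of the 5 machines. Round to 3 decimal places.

M1 0.100, M6 0.155, M5 0.469, M4 0.098, M3 0.178

Taking complements, P(rejected | each) = M1 0.04, M6 0.066, M5 0.132, M4 0.084, M3 0.09.
By Bayes' rule, posterior ∝ prior × likelihood:
  M1: 0.216 × 0.04 = 0.00864
  M6: 0.204 × 0.066 = 0.013464
  M5: 0.308 × 0.132 = 0.040656
  M4: 0.1008 × 0.084 = 0.0084672
  M3: 0.1712 × 0.09 = 0.015408
Total = 0.0866352.
P(M1 | rejected) = 0.00864/0.0866352 ≈ 0.100
P(M6 | rejected) = 0.013464/0.0866352 ≈ 0.155
P(M5 | rejected) = 0.040656/0.0866352 ≈ 0.469
P(M4 | rejected) = 0.0084672/0.0866352 ≈ 0.098
P(M3 | rejected) = 0.015408/0.0866352 ≈ 0.178
(Check: 0.100+0.155+0.469+0.098+0.178 = 1.000.)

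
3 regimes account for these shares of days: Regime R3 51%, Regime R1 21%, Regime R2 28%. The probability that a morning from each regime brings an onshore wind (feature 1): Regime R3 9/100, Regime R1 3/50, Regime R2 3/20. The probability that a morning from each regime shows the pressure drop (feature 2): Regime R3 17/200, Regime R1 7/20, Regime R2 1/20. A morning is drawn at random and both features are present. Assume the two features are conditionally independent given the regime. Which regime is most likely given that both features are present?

Unnormalized posteriors (prior × likelihood):
  Regime R3: 0.51 × 0.09 × 0.085 = 0.0039015
  Regime R1: 0.21 × 0.06 × 0.35 = 0.00441
  Regime R2: 0.28 × 0.15 × 0.05 = 0.0021
Normalizing constant = 0.0104115.
Largest term belongs to Regime R1, so Regime R1 is most probable.

Regime R1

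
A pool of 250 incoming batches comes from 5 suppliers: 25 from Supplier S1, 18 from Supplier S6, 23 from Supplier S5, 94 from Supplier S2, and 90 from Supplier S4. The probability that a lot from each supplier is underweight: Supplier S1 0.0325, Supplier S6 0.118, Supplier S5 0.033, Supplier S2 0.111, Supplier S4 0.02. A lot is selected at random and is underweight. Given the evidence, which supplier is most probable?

Supplier S2

Compute prior × likelihood for every hypothesis:
  Supplier S1: 0.1 × 0.0325 = 0.00325
  Supplier S6: 0.072 × 0.118 = 0.008496
  Supplier S5: 0.092 × 0.033 = 0.003036
  Supplier S2: 0.376 × 0.111 = 0.041736
  Supplier S4: 0.36 × 0.02 = 0.0072
Normalizing constant = 0.063718.
Largest term belongs to Supplier S2, so Supplier S2 is most probable.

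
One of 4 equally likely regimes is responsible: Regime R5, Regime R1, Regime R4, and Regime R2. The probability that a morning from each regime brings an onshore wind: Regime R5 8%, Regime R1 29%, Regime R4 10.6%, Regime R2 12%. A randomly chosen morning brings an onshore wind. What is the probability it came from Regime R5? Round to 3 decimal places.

0.134

With a uniform prior (1/4 each), posterior ∝ likelihood:
  Regime R5: 0.08
  Regime R1: 0.29
  Regime R4: 0.106
  Regime R2: 0.12
Total = 0.596.
P(Regime R5 | evidence) = 0.08 / 0.596 ≈ 0.134.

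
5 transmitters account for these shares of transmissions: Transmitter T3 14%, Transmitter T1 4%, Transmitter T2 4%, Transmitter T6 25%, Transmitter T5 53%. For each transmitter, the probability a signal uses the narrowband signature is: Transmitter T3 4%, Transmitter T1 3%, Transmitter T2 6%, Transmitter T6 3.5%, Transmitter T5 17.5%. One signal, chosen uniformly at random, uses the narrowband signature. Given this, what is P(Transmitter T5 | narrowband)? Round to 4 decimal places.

0.8379

Prior × likelihood for each hypothesis:
  Transmitter T3: 0.14 × 0.04 = 0.0056
  Transmitter T1: 0.04 × 0.03 = 0.0012
  Transmitter T2: 0.04 × 0.06 = 0.0024
  Transmitter T6: 0.25 × 0.035 = 0.00875
  Transmitter T5: 0.53 × 0.175 = 0.09275
Normalizing constant = 0.1107.
P(Transmitter T5 | evidence) = 0.09275 / 0.1107 ≈ 0.8379.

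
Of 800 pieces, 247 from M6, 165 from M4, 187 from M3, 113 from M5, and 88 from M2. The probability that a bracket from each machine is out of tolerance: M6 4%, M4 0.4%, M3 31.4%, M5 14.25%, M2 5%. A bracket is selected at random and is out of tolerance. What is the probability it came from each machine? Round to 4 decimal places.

Prior × likelihood for each hypothesis:
  M6: 0.30875 × 0.04 = 0.01235
  M4: 0.20625 × 0.004 = 0.000825
  M3: 0.23375 × 0.314 = 0.0733975
  M5: 0.14125 × 0.1425 = 0.020128125
  M2: 0.11 × 0.05 = 0.0055
Total = 0.112200625.
P(M6 | oversize) = 0.01235/0.112200625 ≈ 0.1101
P(M4 | oversize) = 0.000825/0.112200625 ≈ 0.0074
P(M3 | oversize) = 0.0733975/0.112200625 ≈ 0.6542
P(M5 | oversize) = 0.020128125/0.112200625 ≈ 0.1794
P(M2 | oversize) = 0.0055/0.112200625 ≈ 0.0490

M6 0.1101, M4 0.0074, M3 0.6542, M5 0.1794, M2 0.0490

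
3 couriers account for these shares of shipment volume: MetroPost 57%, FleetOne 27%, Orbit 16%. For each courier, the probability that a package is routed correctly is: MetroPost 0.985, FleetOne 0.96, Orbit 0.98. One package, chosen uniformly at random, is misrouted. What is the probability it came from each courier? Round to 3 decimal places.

Taking complements, P(misrouted | each) = MetroPost 0.015, FleetOne 0.04, Orbit 0.02.
Prior × likelihood for each hypothesis:
  MetroPost: 0.57 × 0.015 = 0.00855
  FleetOne: 0.27 × 0.04 = 0.0108
  Orbit: 0.16 × 0.02 = 0.0032
Normalizing constant = 0.02255.
P(MetroPost | misrouted) = 0.00855/0.02255 ≈ 0.379
P(FleetOne | misrouted) = 0.0108/0.02255 ≈ 0.479
P(Orbit | misrouted) = 0.0032/0.02255 ≈ 0.142

MetroPost 0.379, FleetOne 0.479, Orbit 0.142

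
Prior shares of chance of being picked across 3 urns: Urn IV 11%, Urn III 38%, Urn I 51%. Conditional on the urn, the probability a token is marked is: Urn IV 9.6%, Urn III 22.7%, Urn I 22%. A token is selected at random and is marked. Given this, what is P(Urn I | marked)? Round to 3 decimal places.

By Bayes' rule, posterior ∝ prior × likelihood:
  Urn IV: 0.11 × 0.096 = 0.01056
  Urn III: 0.38 × 0.227 = 0.08626
  Urn I: 0.51 × 0.22 = 0.1122
Total = 0.20902.
P(Urn I | evidence) = 0.1122 / 0.20902 ≈ 0.537.

0.537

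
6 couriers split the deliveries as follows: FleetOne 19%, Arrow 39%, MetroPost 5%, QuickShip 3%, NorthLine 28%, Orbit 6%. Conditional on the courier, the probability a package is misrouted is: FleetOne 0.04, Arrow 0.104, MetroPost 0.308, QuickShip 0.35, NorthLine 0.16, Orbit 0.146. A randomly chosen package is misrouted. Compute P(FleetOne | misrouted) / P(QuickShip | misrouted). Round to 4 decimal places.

0.7238

By Bayes' rule, posterior ∝ prior × likelihood:
  FleetOne: 0.19 × 0.04 = 0.0076
  Arrow: 0.39 × 0.104 = 0.04056
  MetroPost: 0.05 × 0.308 = 0.0154
  QuickShip: 0.03 × 0.35 = 0.0105
  NorthLine: 0.28 × 0.16 = 0.0448
  Orbit: 0.06 × 0.146 = 0.00876
Sum = 0.12762.
The ratio is 0.0076 / 0.0105 (the normalizer cancels) = 0.7238.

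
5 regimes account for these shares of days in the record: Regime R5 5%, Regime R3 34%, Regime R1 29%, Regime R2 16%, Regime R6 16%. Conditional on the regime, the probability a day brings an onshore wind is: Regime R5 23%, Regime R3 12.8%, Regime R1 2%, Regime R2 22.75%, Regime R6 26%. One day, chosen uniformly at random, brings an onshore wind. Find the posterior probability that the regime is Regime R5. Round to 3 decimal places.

Compute prior × likelihood for every hypothesis:
  Regime R5: 0.05 × 0.23 = 0.0115
  Regime R3: 0.34 × 0.128 = 0.04352
  Regime R1: 0.29 × 0.02 = 0.0058
  Regime R2: 0.16 × 0.2275 = 0.0364
  Regime R6: 0.16 × 0.26 = 0.0416
Normalizing constant = 0.13882.
P(Regime R5 | evidence) = 0.0115 / 0.13882 ≈ 0.083.

0.083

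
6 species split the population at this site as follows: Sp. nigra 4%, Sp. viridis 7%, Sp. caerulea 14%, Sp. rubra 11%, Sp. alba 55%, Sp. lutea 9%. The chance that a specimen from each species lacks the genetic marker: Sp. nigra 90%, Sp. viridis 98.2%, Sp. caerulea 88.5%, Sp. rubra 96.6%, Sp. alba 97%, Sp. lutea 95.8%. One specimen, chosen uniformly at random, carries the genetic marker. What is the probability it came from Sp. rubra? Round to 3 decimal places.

0.082

Taking complements, P(marker | each) = Sp. nigra 0.1, Sp. viridis 0.018, Sp. caerulea 0.115, Sp. rubra 0.034, Sp. alba 0.03, Sp. lutea 0.042.
Compute prior × likelihood for every hypothesis:
  Sp. nigra: 0.04 × 0.1 = 0.004
  Sp. viridis: 0.07 × 0.018 = 0.00126
  Sp. caerulea: 0.14 × 0.115 = 0.0161
  Sp. rubra: 0.11 × 0.034 = 0.00374
  Sp. alba: 0.55 × 0.03 = 0.0165
  Sp. lutea: 0.09 × 0.042 = 0.00378
Sum = 0.04538.
P(Sp. rubra | evidence) = 0.00374 / 0.04538 ≈ 0.082.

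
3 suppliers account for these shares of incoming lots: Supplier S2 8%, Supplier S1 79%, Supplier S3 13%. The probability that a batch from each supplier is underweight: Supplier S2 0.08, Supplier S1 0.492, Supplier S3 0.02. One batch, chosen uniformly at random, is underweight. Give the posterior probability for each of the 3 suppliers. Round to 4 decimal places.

Unnormalized posteriors (prior × likelihood):
  Supplier S2: 0.08 × 0.08 = 0.0064
  Supplier S1: 0.79 × 0.492 = 0.38868
  Supplier S3: 0.13 × 0.02 = 0.0026
Total = 0.39768.
P(Supplier S2 | underweight) = 0.0064/0.39768 ≈ 0.0161
P(Supplier S1 | underweight) = 0.38868/0.39768 ≈ 0.9774
P(Supplier S3 | underweight) = 0.0026/0.39768 ≈ 0.0065

Supplier S2 0.0161, Supplier S1 0.9774, Supplier S3 0.0065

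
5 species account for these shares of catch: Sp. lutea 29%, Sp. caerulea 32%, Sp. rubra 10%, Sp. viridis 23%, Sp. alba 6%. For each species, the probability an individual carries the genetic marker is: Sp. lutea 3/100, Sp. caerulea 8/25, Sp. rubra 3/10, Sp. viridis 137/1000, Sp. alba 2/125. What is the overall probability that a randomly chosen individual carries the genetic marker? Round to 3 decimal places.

Prior × likelihood for each hypothesis:
  Sp. lutea: 0.29 × 0.03 = 0.0087
  Sp. caerulea: 0.32 × 0.32 = 0.1024
  Sp. rubra: 0.1 × 0.3 = 0.03
  Sp. viridis: 0.23 × 0.137 = 0.03151
  Sp. alba: 0.06 × 0.016 = 0.00096
P(marker) = 0.0087 + 0.1024 + 0.03 + 0.03151 + 0.00096 = 0.17357 → 0.174.

0.174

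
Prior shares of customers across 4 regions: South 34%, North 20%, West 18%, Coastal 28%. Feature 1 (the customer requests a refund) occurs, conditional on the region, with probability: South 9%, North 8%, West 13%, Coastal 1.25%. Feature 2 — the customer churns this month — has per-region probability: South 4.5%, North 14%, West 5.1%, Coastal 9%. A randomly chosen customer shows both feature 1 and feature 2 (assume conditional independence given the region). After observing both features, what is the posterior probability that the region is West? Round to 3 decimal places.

0.233

Prior × likelihood for each hypothesis:
  South: 0.34 × 0.09 × 0.045 = 0.001377
  North: 0.2 × 0.08 × 0.14 = 0.00224
  West: 0.18 × 0.13 × 0.051 = 0.0011934
  Coastal: 0.28 × 0.0125 × 0.09 = 0.000315
Normalizing constant = 0.0051254.
P(West | evidence) = 0.0011934 / 0.0051254 ≈ 0.233.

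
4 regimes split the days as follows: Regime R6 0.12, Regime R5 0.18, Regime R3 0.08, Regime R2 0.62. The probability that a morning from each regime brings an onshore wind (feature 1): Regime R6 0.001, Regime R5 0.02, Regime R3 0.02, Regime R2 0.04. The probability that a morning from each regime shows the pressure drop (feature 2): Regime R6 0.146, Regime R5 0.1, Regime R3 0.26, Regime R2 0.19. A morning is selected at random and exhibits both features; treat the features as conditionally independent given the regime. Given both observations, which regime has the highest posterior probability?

Regime R2

Prior × likelihood for each hypothesis:
  Regime R6: 0.12 × 0.001 × 0.146 = 0.00001752
  Regime R5: 0.18 × 0.02 × 0.1 = 0.00036
  Regime R3: 0.08 × 0.02 × 0.26 = 0.000416
  Regime R2: 0.62 × 0.04 × 0.19 = 0.004712
Total = 0.00550552.
Largest term belongs to Regime R2, so Regime R2 is most probable.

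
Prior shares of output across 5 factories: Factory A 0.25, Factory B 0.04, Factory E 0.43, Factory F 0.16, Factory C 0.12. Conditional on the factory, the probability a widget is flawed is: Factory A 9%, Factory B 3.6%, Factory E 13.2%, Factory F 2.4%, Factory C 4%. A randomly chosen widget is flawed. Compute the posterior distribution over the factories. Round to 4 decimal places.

By Bayes' rule, posterior ∝ prior × likelihood:
  Factory A: 0.25 × 0.09 = 0.0225
  Factory B: 0.04 × 0.036 = 0.00144
  Factory E: 0.43 × 0.132 = 0.05676
  Factory F: 0.16 × 0.024 = 0.00384
  Factory C: 0.12 × 0.04 = 0.0048
Total = 0.08934.
P(Factory A | flawed) = 0.0225/0.08934 ≈ 0.2518
P(Factory B | flawed) = 0.00144/0.08934 ≈ 0.0161
P(Factory E | flawed) = 0.05676/0.08934 ≈ 0.6353
P(Factory F | flawed) = 0.00384/0.08934 ≈ 0.0430
P(Factory C | flawed) = 0.0048/0.08934 ≈ 0.0537

Factory A 0.2518, Factory B 0.0161, Factory E 0.6353, Factory F 0.0430, Factory C 0.0537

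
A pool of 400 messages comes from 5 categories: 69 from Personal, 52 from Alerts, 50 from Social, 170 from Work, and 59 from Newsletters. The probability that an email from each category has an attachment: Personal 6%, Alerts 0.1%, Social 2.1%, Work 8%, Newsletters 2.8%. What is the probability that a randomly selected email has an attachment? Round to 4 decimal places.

Unnormalized posteriors (prior × likelihood):
  Personal: 0.1725 × 0.06 = 0.01035
  Alerts: 0.13 × 0.001 = 0.00013
  Social: 0.125 × 0.021 = 0.002625
  Work: 0.425 × 0.08 = 0.034
  Newsletters: 0.1475 × 0.028 = 0.00413
P(attachment) = 0.01035 + 0.00013 + 0.002625 + 0.034 + 0.00413 = 0.051235 → 0.0512.

0.0512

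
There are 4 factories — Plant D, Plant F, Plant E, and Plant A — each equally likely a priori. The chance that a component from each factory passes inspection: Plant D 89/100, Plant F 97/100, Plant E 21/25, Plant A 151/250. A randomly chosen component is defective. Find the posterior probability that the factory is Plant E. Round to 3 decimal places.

0.230

Taking complements, P(defective | each) = Plant D 0.11, Plant F 0.03, Plant E 0.16, Plant A 0.396.
Since the prior is uniform, the posterior is proportional to the likelihood:
  Plant D: 0.11
  Plant F: 0.03
  Plant E: 0.16
  Plant A: 0.396
Normalizing constant = 0.696.
P(Plant E | evidence) = 0.16 / 0.696 ≈ 0.230.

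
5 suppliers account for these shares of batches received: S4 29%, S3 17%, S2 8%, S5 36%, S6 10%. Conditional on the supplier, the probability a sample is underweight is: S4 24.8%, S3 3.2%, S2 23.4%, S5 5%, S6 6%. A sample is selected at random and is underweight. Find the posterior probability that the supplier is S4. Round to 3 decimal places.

0.599

Unnormalized posteriors (prior × likelihood):
  S4: 0.29 × 0.248 = 0.07192
  S3: 0.17 × 0.032 = 0.00544
  S2: 0.08 × 0.234 = 0.01872
  S5: 0.36 × 0.05 = 0.018
  S6: 0.1 × 0.06 = 0.006
Normalizing constant = 0.12008.
P(S4 | evidence) = 0.07192 / 0.12008 ≈ 0.599.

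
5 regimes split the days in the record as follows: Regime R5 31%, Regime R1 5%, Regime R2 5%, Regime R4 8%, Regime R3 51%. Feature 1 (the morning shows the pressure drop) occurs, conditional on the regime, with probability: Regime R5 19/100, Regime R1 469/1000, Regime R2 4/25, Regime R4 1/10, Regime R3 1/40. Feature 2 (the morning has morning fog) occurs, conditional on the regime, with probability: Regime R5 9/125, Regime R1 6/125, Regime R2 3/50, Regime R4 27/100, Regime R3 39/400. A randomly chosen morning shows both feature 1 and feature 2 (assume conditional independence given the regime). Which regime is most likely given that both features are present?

By Bayes' rule, posterior ∝ prior × likelihood:
  Regime R5: 0.31 × 0.19 × 0.072 = 0.0042408
  Regime R1: 0.05 × 0.469 × 0.048 = 0.0011256
  Regime R2: 0.05 × 0.16 × 0.06 = 0.00048
  Regime R4: 0.08 × 0.1 × 0.27 = 0.00216
  Regime R3: 0.51 × 0.025 × 0.0975 = 0.001243125
Normalizing constant = 0.009249525.
Largest term belongs to Regime R5, so Regime R5 is most probable.

Regime R5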